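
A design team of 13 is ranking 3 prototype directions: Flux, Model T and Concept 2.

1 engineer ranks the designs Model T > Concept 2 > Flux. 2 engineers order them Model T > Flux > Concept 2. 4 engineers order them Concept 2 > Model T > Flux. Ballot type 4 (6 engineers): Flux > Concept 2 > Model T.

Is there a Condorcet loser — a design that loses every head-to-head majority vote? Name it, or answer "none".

none

Pairwise majorities:
Flux vs Model T: Flux is ranked higher on 6 ballots, Model T on 7. Model T wins 7–6.
Flux vs Concept 2: Flux, 8–5.
Model T vs Concept 2: 3 to 10, Concept 2.
Every design wins at least one matchup (Flux beats Concept 2; Model T beats Flux; Concept 2 beats Model T), so there is no Condorcet loser.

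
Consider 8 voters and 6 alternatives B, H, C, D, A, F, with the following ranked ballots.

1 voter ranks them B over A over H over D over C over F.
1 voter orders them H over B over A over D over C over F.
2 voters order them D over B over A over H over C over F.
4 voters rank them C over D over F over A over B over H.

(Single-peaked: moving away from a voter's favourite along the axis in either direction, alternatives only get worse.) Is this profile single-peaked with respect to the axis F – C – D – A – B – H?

no

Axis positions: F=1, C=2, D=3, A=4, B=5, H=6.
Ballot type 1 (peak B at position 5): ranking walks positions 5-4-6-3-2-1, expanding outward from the peak — single-peaked.
Ballot type 2 (peak H at position 6): ranking walks positions 6-5-4-3-2-1, expanding outward from the peak — single-peaked.
Ballot type 3: ranking walks positions 3-5-4-6-2-1; B is ranked above A even though A lies between B and the peak D on the axis — preferences dip and rise again. Not single-peaked.
Ballot type 4 (peak C at position 2): ranking walks positions 2-3-1-4-5-6, expanding outward from the peak — single-peaked.
Ballot type 3 violates single-peakedness, so the profile is not single-peaked on this axis.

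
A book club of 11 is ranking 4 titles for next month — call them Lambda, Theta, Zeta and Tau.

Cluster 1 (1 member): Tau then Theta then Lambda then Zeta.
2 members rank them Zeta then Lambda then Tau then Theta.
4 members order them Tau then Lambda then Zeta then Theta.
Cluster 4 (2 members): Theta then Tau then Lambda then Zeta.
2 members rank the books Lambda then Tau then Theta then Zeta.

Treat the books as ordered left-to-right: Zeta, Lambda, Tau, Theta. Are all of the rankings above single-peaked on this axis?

yes

Axis positions: Zeta=1, Lambda=2, Tau=3, Theta=4.
Cluster 1 (peak Tau at position 3): ranking walks positions 3-4-2-1, expanding outward from the peak — single-peaked.
Cluster 2 (peak Zeta at position 1): ranking walks positions 1-2-3-4, expanding outward from the peak — single-peaked.
Cluster 3 (peak Tau at position 3): ranking walks positions 3-2-1-4, expanding outward from the peak — single-peaked.
Cluster 4 (peak Theta at position 4): ranking walks positions 4-3-2-1, expanding outward from the peak — single-peaked.
Cluster 5 (peak Lambda at position 2): ranking walks positions 2-3-4-1, expanding outward from the peak — single-peaked.
Every ranking is single-peaked on this axis.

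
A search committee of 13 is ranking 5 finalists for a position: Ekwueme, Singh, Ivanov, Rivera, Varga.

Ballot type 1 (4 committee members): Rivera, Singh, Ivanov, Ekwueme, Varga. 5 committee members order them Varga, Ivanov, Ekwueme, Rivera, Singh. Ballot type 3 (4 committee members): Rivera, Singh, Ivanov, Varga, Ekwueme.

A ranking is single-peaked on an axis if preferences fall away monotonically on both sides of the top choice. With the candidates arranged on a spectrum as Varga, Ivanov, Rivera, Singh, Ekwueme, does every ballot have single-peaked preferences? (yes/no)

Axis positions: Varga=1, Ivanov=2, Rivera=3, Singh=4, Ekwueme=5.
Ballot type 1 (peak Rivera at position 3): ranking walks positions 3-4-2-5-1, expanding outward from the peak — single-peaked.
Ballot type 2: ranking walks positions 1-2-5-3-4; Ekwueme is ranked above Rivera even though Rivera lies between Ekwueme and the peak Varga on the axis — preferences dip and rise again. Not single-peaked.
Ballot type 3 (peak Rivera at position 3): ranking walks positions 3-4-2-1-5, expanding outward from the peak — single-peaked.
Ballot type 2 violates single-peakedness, so the profile is not single-peaked on this axis.

no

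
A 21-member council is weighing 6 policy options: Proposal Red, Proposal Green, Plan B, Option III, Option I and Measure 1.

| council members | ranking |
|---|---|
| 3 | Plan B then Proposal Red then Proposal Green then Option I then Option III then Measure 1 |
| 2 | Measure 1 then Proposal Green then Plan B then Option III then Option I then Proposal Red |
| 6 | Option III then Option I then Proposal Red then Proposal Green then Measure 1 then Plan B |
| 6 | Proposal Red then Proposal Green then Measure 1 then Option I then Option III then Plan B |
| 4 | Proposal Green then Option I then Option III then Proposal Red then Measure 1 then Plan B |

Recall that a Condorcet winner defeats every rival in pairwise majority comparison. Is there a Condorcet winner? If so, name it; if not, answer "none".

none

Head-to-head results (21 council members):
Proposal Red vs Proposal Green: Proposal Red preferred on 3+6+6 = 15 ballots; Proposal Red wins 15–6.
Proposal Red vs Plan B: Proposal Red is ranked higher on 6+6+4 = 16 ballots, Plan B on 5. Proposal Red wins 16–5.
Proposal Red vs Option III: 9 to 12, Option III.
Proposal Red vs Option I: Proposal Red preferred on 3+6 = 9 ballots; Option I wins 12–9.
Proposal Red vs Measure 1: 3+6+6+4 = 19 for Proposal Red, 2 for Measure 1 — Proposal Red by 19–2.
Proposal Green vs Plan B: Proposal Green preferred on 2+6+6+4 = 18 ballots; Proposal Green wins 18–3.
Proposal Green vs Option III: Proposal Green is ranked higher on 3+2+6+4 = 15 ballots, Option III on 6. Proposal Green wins 15–6.
Proposal Green vs Option I: Proposal Green is ranked higher on 3+2+6+4 = 15 ballots, Option I on 6. Proposal Green wins 15–6.
Proposal Green vs Measure 1: Proposal Green is ranked higher on 3+6+6+4 = 19 ballots, Measure 1 on 2. Proposal Green wins 19–2.
Plan B vs Option III: Plan B preferred on 3+2 = 5 ballots; Option III wins 16–5.
Plan B vs Option I: 5 to 16, Option I.
Plan B vs Measure 1: Plan B preferred on 3 ballots; Measure 1 wins 18–3.
Option III vs Option I: 8 to 13, Option I.
Option III vs Measure 1: 3+6+4 = 13 for Option III, 8 for Measure 1 — Option III by 13–8.
Option I vs Measure 1: Option I preferred on 3+6+4 = 13 ballots; Option I wins 13–8.
Every option loses at least once (Proposal Red loses to Option III; Proposal Green loses to Proposal Red; Plan B loses to Proposal Red; Option III loses to Proposal Green; Option I loses to Proposal Green; Measure 1 loses to Proposal Red). The majority relation contains the cycle Proposal Red > Proposal Green > Option III > Proposal Red, so there is no Condorcet winner.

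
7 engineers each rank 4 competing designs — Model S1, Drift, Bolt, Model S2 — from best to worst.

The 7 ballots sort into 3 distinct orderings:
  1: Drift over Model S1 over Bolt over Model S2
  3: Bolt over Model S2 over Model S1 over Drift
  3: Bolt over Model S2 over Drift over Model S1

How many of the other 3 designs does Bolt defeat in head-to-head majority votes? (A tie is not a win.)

3

Bolt against each rival (7 engineers):
Bolt vs Model S1: Bolt wins 6–1.
Bolt vs Drift: Bolt is ranked higher on 3+3 = 6 ballots, Drift on 1. Bolt wins 6–1.
Bolt–Model S2: Bolt 7–0.
Bolt beats Model S1, Drift, Model S2 — 3 pairwise wins.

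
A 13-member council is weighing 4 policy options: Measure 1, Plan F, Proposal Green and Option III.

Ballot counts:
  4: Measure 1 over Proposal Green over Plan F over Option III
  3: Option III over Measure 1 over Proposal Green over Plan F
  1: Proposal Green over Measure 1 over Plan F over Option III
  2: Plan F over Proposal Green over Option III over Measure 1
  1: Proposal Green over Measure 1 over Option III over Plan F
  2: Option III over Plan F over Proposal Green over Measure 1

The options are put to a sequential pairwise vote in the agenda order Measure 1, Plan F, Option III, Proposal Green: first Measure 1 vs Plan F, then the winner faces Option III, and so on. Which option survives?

Proposal Green

Round 1: Measure 1 vs Plan F — 9–4, Measure 1 advances.
Round 2: Measure 1 vs Option III — 6–7, Option III advances.
Round 3: Option III vs Proposal Green — 5–8, Proposal Green advances.
The agenda winner is Proposal Green.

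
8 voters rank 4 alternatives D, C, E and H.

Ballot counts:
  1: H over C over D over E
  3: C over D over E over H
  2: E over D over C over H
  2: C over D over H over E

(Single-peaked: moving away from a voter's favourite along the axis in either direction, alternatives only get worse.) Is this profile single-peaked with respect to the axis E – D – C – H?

yes

Axis positions: E=1, D=2, C=3, H=4.
Ballot type 1 (peak H at position 4): ranking walks positions 4-3-2-1, expanding outward from the peak — single-peaked.
Ballot type 2 (peak C at position 3): ranking walks positions 3-2-1-4, expanding outward from the peak — single-peaked.
Ballot type 3 (peak E at position 1): ranking walks positions 1-2-3-4, expanding outward from the peak — single-peaked.
Ballot type 4 (peak C at position 3): ranking walks positions 3-2-4-1, expanding outward from the peak — single-peaked.
Every ranking is single-peaked on this axis.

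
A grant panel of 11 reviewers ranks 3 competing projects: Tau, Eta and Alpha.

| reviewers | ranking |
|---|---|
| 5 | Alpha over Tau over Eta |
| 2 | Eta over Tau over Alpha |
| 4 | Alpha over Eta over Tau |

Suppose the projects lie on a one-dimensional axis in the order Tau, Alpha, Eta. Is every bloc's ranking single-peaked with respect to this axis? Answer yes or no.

Axis positions: Tau=1, Alpha=2, Eta=3.
Bloc 1 (peak Alpha at position 2): ranking walks positions 2-1-3, expanding outward from the peak — single-peaked.
Bloc 2: ranking walks positions 3-1-2; Tau is ranked above Alpha even though Alpha lies between Tau and the peak Eta on the axis — preferences dip and rise again. Not single-peaked.
Bloc 3 (peak Alpha at position 2): ranking walks positions 2-3-1, expanding outward from the peak — single-peaked.
Bloc 2 violates single-peakedness, so the profile is not single-peaked on this axis.

no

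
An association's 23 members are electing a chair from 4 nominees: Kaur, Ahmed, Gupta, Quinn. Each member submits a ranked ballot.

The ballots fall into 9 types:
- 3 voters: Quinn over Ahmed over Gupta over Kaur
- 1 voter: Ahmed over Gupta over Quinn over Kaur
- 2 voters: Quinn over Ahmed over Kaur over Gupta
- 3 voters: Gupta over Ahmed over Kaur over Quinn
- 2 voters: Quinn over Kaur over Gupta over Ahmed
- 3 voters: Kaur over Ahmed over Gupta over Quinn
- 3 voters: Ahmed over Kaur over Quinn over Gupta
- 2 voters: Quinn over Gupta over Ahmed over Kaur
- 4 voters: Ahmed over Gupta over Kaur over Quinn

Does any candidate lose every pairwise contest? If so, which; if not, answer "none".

Head-to-head results (23 voters):
Kaur vs Ahmed: Ahmed, 18–5.
Kaur vs Gupta: Gupta wins 13–10.
Kaur vs Quinn: Kaur wins 13–10.
Ahmed vs Gupta: 16 to 7, Ahmed.
Ahmed vs Quinn: Ahmed is ranked higher on 1+3+3+3+4 = 14 ballots, Quinn on 9. Ahmed wins 14–9.
Gupta vs Quinn: 1+3+3+4 = 11 for Gupta, 12 for Quinn — Quinn by 12–11.
Every candidate wins at least one matchup (Kaur beats Quinn; Ahmed beats Kaur; Gupta beats Kaur; Quinn beats Gupta), so there is no Condorcet loser.

none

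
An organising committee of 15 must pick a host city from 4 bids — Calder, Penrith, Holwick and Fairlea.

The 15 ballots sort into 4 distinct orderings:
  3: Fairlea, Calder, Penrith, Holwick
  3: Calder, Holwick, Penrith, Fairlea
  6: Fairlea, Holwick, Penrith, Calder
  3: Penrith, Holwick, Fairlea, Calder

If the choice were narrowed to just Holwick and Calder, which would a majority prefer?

Ballots ranking Holwick above Calder: 6 + 3 = 9.
Ballots ranking Calder above Holwick: 15 − 9 = 6.
Holwick wins the head-to-head 9–6.

Holwick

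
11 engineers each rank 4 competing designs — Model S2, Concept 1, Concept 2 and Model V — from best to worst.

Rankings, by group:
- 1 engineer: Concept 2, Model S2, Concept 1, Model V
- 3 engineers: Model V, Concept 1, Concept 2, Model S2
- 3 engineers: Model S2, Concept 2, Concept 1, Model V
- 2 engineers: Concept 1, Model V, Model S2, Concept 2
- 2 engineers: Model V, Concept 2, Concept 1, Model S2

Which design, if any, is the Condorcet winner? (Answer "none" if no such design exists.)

Head-to-head results (11 engineers):
Model S2 vs Concept 1: Concept 1, 7–4.
Model S2 vs Concept 2: Concept 2, 6–5.
Model S2 vs Model V: Model V, 7–4.
Concept 1–Concept 2: Concept 2 6–5.
Concept 1 vs Model V: Concept 1, 6–5.
Concept 2 vs Model V: Model V wins 7–4.
Each design drops at least one matchup (Model S2 loses to Concept 1; Concept 1 loses to Concept 2; Concept 2 loses to Model V; Model V loses to Concept 1); the cycle Concept 1 > Model V > Concept 2 > Concept 1 rules out a Condorcet winner.

none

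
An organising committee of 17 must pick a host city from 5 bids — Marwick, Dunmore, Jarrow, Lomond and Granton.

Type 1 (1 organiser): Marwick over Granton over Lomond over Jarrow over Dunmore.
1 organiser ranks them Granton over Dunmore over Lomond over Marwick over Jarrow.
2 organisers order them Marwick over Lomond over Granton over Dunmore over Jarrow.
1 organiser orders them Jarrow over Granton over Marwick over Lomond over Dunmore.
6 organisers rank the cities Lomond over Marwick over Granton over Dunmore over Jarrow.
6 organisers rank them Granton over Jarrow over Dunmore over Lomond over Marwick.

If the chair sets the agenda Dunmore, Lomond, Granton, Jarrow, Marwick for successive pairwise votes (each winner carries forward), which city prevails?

Marwick

Round 1: Dunmore vs Lomond — 7–10, Lomond advances.
Round 2: Lomond vs Granton — 8–9, Granton advances.
Round 3: Granton vs Jarrow — 16–1, Granton advances.
Round 4: Granton vs Marwick — 8–9, Marwick advances.
The agenda winner is Marwick.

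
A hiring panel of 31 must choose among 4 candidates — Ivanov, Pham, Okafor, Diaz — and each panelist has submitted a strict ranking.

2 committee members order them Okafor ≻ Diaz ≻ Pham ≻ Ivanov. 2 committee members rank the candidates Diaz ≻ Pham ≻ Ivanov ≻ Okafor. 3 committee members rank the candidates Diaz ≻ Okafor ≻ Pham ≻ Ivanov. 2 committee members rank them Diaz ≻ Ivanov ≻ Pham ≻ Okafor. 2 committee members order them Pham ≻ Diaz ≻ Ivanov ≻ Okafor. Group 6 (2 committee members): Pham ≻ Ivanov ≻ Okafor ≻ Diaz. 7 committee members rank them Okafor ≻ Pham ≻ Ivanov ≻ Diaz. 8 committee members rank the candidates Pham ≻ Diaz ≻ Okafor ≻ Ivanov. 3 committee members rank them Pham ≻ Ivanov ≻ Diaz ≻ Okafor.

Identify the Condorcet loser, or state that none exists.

Head-to-head results (31 committee members):
Ivanov vs Pham: 2 to 29, Pham.
Ivanov vs Okafor: Okafor, 20–11.
Ivanov vs Diaz: Ivanov preferred on 2+7+3 = 12 ballots; Diaz wins 19–12.
Pham vs Okafor: Pham, 19–12.
Pham vs Diaz: Pham wins 22–9.
Okafor vs Diaz: 2+2+7 = 11 for Okafor, 20 for Diaz — Diaz by 20–11.
Only Ivanov has no wins; Ivanov is the Condorcet loser.

Ivanov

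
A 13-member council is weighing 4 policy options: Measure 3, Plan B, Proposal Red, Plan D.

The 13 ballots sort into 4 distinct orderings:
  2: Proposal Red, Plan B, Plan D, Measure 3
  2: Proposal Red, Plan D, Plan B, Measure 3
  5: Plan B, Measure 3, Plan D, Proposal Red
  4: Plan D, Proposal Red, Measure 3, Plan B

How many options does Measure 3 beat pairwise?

Measure 3 against each rival (13 council members):
Measure 3 vs Plan B: Plan B, 9–4.
Measure 3–Proposal Red: Proposal Red 8–5.
Measure 3 vs Plan D: Plan D wins 8–5.
Measure 3 beats no one; loses to Plan B, Proposal Red, Plan D — 0 pairwise wins.

0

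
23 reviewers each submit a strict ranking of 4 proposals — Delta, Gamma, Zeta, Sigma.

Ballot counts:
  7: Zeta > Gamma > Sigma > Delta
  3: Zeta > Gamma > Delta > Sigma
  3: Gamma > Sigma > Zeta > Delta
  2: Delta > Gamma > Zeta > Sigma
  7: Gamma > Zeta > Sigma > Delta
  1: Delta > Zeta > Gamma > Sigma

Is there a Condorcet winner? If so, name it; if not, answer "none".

Check each pair by majority over 23 ballots:
Delta vs Gamma: Delta preferred on 2+1 = 3 ballots; Gamma wins 20–3.
Delta vs Zeta: 3 to 20, Zeta.
Delta vs Sigma: 3+2+1 = 6 for Delta, 17 for Sigma — Sigma by 17–6.
Gamma vs Zeta: 3+2+7 = 12 for Gamma, 11 for Zeta — Gamma by 12–11.
Gamma vs Sigma: 7+3+3+2+7+1 = 23 for Gamma, 0 for Sigma — Gamma by 23–0.
Zeta vs Sigma: Zeta preferred on 7+3+2+7+1 = 20 ballots; Zeta wins 20–3.
Gamma defeats every rival head-to-head and is the Condorcet winner.

Gamma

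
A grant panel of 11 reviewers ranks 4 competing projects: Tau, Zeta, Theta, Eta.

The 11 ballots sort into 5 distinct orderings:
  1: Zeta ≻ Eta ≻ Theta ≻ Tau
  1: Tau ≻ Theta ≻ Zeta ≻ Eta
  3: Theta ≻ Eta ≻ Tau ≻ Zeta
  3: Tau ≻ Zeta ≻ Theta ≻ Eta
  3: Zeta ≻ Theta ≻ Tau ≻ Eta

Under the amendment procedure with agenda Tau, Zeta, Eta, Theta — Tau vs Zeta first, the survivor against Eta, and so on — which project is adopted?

Theta

Round 1: Tau vs Zeta — 7–4, Tau advances.
Round 2: Tau vs Eta — 7–4, Tau advances.
Round 3: Tau vs Theta — 4–7, Theta advances.
Theta survives the agenda.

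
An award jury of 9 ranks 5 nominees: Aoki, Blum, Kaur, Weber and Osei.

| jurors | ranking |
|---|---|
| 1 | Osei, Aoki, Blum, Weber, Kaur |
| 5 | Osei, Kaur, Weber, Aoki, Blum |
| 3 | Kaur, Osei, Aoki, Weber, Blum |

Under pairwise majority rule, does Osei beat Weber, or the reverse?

Osei

Ballots ranking Osei above Weber: 1 + 5 + 3 = 9.
Ballots ranking Weber above Osei: 9 − 9 = 0.
Osei wins the head-to-head 9–0.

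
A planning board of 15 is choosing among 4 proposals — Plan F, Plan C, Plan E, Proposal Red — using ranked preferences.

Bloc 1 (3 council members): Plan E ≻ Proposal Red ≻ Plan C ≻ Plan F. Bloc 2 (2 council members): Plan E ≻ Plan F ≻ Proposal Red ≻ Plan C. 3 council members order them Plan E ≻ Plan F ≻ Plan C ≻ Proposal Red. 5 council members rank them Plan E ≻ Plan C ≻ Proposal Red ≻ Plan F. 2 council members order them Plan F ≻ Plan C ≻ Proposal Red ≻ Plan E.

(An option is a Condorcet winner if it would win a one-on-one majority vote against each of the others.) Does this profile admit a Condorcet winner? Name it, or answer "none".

Plan E

Check each pair by majority over 15 ballots:
Plan F vs Plan C: Plan C wins 8–7.
Plan F vs Plan E: Plan E, 13–2.
Plan F vs Proposal Red: Proposal Red wins 8–7.
Plan C vs Plan E: Plan E, 13–2.
Plan C–Proposal Red: Plan C 10–5.
Plan E–Proposal Red: Plan E 13–2.
Plan E wins every pairwise contest, so Plan E is the Condorcet winner.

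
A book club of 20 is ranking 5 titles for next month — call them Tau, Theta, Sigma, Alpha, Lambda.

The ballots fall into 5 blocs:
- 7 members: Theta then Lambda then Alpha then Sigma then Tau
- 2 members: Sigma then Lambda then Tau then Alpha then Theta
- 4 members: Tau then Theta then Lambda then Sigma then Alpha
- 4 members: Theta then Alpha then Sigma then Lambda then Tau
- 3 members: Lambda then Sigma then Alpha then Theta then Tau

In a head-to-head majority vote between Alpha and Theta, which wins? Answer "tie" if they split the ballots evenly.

Theta

Ballots ranking Alpha above Theta: 2 + 3 = 5.
Ballots ranking Theta above Alpha: 20 − 5 = 15.
Theta wins the head-to-head 15–5.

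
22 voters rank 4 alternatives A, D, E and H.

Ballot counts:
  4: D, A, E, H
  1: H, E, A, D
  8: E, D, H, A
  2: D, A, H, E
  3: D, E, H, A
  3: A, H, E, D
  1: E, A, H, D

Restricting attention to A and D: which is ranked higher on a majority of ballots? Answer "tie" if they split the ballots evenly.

Ballots ranking A above D: 1 + 3 + 1 = 5.
Ballots ranking D above A: 22 − 5 = 17.
D wins the head-to-head 17–5.

D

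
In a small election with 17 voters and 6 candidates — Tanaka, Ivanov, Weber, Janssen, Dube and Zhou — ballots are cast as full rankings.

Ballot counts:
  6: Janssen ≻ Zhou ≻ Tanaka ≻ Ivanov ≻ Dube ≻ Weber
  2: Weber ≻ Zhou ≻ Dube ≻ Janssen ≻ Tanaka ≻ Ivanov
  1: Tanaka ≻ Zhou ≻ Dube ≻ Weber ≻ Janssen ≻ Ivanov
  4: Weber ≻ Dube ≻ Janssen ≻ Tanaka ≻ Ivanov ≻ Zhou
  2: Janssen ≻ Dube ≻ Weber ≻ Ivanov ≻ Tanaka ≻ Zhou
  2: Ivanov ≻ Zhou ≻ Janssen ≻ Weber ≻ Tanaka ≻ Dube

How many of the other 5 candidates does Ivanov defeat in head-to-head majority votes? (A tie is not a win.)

Ivanov against each rival (17 voters):
Ivanov vs Tanaka: 4 to 13, Tanaka.
Ivanov vs Weber: 6+2 = 8 for Ivanov, 9 for Weber — Weber by 9–8.
Ivanov vs Janssen: Janssen, 15–2.
Ivanov vs Dube: Dube, 9–8.
Ivanov vs Zhou: Ivanov preferred on 4+2+2 = 8 ballots; Zhou wins 9–8.
Ivanov beats no one; loses to Tanaka, Weber, Janssen, Dube, Zhou — 0 pairwise wins.

0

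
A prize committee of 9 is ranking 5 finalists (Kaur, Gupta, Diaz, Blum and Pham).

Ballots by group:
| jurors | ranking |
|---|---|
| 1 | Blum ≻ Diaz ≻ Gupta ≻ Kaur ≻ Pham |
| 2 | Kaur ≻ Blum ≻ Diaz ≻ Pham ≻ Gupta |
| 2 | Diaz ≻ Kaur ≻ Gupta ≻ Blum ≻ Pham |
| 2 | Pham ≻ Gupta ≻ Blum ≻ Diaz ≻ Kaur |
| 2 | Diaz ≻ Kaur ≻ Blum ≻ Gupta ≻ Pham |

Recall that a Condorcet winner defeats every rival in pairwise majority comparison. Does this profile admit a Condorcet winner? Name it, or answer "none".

Pairwise majorities:
Kaur–Gupta: Kaur 6–3.
Kaur vs Diaz: Diaz wins 7–2.
Kaur vs Blum: Kaur, 6–3.
Kaur–Pham: Kaur 7–2.
Gupta vs Diaz: Diaz wins 7–2.
Gupta vs Blum: Blum wins 5–4.
Gupta–Pham: Gupta 5–4.
Diaz vs Blum: Blum, 5–4.
Diaz vs Pham: Diaz, 7–2.
Blum vs Pham: Blum, 7–2.
No nominee is unbeaten: Kaur loses to Diaz; Gupta loses to Kaur; Diaz loses to Blum; Blum loses to Kaur; Pham loses to Kaur. In particular Kaur > Blum > Diaz > Kaur is a majority cycle — no Condorcet winner exists.

none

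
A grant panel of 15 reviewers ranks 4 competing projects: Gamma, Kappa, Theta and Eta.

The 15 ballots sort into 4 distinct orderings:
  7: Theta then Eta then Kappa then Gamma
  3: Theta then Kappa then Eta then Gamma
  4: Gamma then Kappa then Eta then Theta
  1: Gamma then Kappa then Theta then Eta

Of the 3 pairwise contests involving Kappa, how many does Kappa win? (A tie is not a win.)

2

Kappa against each rival (15 reviewers):
Kappa vs Gamma: Kappa preferred on 7+3 = 10 ballots; Kappa wins 10–5.
Kappa vs Theta: Theta, 10–5.
Kappa vs Eta: Kappa is ranked higher on 3+4+1 = 8 ballots, Eta on 7. Kappa wins 8–7.
Kappa beats Gamma, Eta; loses to Theta — 2 pairwise wins.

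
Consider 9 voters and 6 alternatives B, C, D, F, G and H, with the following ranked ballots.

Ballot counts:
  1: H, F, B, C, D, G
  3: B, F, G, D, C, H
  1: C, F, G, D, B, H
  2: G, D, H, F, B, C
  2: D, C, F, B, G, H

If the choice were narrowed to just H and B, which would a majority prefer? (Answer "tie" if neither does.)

B

Ballots ranking H above B: 1 + 2 = 3.
Ballots ranking B above H: 9 − 3 = 6.
B wins the head-to-head 6–3.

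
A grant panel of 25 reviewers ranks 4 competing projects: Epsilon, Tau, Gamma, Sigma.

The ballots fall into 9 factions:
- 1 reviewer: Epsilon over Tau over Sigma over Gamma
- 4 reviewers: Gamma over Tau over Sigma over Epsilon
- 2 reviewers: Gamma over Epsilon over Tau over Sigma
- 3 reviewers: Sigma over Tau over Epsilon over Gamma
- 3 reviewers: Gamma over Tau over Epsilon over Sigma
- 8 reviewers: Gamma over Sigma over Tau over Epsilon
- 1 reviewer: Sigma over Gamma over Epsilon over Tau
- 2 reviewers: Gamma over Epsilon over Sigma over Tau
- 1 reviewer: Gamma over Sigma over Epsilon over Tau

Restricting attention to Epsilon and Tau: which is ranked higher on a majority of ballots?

Ballots ranking Epsilon above Tau: 1 + 2 + 1 + 2 + 1 = 7.
Ballots ranking Tau above Epsilon: 25 − 7 = 18.
Tau wins the head-to-head 18–7.

Tau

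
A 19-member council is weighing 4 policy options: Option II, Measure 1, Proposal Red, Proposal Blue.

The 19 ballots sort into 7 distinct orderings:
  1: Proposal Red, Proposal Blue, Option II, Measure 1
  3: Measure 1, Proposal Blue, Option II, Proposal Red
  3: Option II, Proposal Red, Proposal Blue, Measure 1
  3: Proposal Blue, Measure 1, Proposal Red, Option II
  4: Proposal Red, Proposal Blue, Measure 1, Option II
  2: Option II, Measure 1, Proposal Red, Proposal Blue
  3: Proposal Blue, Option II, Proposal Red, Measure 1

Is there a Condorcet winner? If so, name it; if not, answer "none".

none

Pairwise majorities:
Option II vs Measure 1: Measure 1 wins 10–9.
Option II vs Proposal Red: Option II wins 11–8.
Option II–Proposal Blue: Proposal Blue 14–5.
Measure 1 vs Proposal Red: Proposal Red wins 11–8.
Measure 1 vs Proposal Blue: Proposal Blue wins 14–5.
Proposal Red vs Proposal Blue: Proposal Red wins 10–9.
Every option loses at least once (Option II loses to Measure 1; Measure 1 loses to Proposal Red; Proposal Red loses to Option II; Proposal Blue loses to Proposal Red). The majority relation contains the cycle Option II → Proposal Red → Measure 1 → Option II, so there is no Condorcet winner.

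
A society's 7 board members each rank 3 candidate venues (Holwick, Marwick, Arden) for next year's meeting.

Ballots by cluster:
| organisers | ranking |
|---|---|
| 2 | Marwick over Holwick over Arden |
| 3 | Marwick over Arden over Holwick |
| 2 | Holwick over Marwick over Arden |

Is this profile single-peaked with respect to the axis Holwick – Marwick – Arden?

yes

Axis positions: Holwick=1, Marwick=2, Arden=3.
Cluster 1 (peak Marwick at position 2): ranking walks positions 2-1-3, expanding outward from the peak — single-peaked.
Cluster 2 (peak Marwick at position 2): ranking walks positions 2-3-1, expanding outward from the peak — single-peaked.
Cluster 3 (peak Holwick at position 1): ranking walks positions 1-2-3, expanding outward from the peak — single-peaked.
Every ranking is single-peaked on this axis.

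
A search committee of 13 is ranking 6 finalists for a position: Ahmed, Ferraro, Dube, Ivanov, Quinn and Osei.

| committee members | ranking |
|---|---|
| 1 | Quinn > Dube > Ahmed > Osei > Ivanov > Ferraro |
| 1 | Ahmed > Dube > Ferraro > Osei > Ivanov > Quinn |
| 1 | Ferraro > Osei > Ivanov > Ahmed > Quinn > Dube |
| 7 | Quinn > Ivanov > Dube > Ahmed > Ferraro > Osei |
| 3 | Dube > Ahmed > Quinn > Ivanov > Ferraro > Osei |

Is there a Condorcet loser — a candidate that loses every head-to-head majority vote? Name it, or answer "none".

Osei

Pairwise majorities:
Ahmed vs Ferraro: Ahmed preferred on 1+1+7+3 = 12 ballots; Ahmed wins 12–1.
Ahmed vs Dube: Dube wins 11–2.
Ahmed vs Ivanov: Ivanov, 8–5.
Ahmed vs Quinn: 5 to 8, Quinn.
Ahmed vs Osei: Ahmed preferred on 1+1+7+3 = 12 ballots; Ahmed wins 12–1.
Ferraro–Dube: Dube 12–1.
Ferraro vs Ivanov: 2 to 11, Ivanov.
Ferraro vs Quinn: Quinn wins 11–2.
Ferraro vs Osei: Ferraro, 12–1.
Dube–Ivanov: Ivanov 8–5.
Dube vs Quinn: Quinn wins 9–4.
Dube vs Osei: Dube, 12–1.
Ivanov vs Quinn: Ivanov is ranked higher on 1+1 = 2 ballots, Quinn on 11. Quinn wins 11–2.
Ivanov–Osei: Ivanov 10–3.
Quinn vs Osei: Quinn, 11–2.
Osei is beaten in every head-to-head and is the Condorcet loser.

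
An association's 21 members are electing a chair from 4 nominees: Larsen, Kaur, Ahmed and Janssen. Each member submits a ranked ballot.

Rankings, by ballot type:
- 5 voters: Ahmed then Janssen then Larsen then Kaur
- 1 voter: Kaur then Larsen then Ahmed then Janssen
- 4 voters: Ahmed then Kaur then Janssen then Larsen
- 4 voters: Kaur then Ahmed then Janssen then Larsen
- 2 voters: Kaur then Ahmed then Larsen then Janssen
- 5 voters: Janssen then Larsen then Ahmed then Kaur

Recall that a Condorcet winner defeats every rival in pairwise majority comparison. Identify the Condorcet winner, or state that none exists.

Ahmed

Pairwise majorities:
Larsen vs Kaur: Larsen preferred on 5+5 = 10 ballots; Kaur wins 11–10.
Larsen vs Ahmed: 1+5 = 6 for Larsen, 15 for Ahmed — Ahmed by 15–6.
Larsen vs Janssen: Larsen is ranked higher on 1+2 = 3 ballots, Janssen on 18. Janssen wins 18–3.
Kaur vs Ahmed: 7 to 14, Ahmed.
Kaur vs Janssen: 11 to 10, Kaur.
Ahmed vs Janssen: Ahmed is ranked higher on 5+1+4+4+2 = 16 ballots, Janssen on 5. Ahmed wins 16–5.
Ahmed defeats every rival head-to-head and is the Condorcet winner.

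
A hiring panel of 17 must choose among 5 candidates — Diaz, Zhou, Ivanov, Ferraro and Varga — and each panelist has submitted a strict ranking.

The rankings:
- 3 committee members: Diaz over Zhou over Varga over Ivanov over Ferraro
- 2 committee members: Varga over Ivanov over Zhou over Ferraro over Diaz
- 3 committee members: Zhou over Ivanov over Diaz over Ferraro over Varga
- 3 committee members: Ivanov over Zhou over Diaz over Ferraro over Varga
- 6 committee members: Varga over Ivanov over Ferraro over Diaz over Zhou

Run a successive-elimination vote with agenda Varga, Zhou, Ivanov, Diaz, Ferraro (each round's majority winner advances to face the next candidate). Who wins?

Ivanov

Round 1: Varga vs Zhou — 8–9, Zhou advances.
Round 2: Zhou vs Ivanov — 6–11, Ivanov advances.
Round 3: Ivanov vs Diaz — 14–3, Ivanov advances.
Round 4: Ivanov vs Ferraro — 17–0, Ivanov advances.
The agenda winner is Ivanov.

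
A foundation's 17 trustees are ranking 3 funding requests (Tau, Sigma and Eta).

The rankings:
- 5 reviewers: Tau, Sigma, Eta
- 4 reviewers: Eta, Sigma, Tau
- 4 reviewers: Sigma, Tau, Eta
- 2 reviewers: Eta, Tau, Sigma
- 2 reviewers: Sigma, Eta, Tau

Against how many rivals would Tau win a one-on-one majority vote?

Tau against each rival (17 reviewers):
Tau vs Sigma: Tau preferred on 5+2 = 7 ballots; Sigma wins 10–7.
Tau–Eta: Tau 9–8.
Tau beats Eta; loses to Sigma — 1 pairwise win.

1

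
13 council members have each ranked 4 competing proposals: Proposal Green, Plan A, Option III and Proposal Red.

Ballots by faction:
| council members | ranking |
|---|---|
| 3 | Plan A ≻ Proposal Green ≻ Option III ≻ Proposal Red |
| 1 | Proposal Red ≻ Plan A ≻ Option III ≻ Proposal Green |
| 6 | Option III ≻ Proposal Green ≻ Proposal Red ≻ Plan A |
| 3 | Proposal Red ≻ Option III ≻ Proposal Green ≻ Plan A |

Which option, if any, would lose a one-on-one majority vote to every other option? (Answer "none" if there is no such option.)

Head-to-head results (13 council members):
Proposal Green–Plan A: Proposal Green 9–4.
Proposal Green vs Option III: Option III, 10–3.
Proposal Green vs Proposal Red: 3+6 = 9 for Proposal Green, 4 for Proposal Red — Proposal Green by 9–4.
Plan A vs Option III: Option III, 9–4.
Plan A vs Proposal Red: Plan A is ranked higher on 3 ballots, Proposal Red on 10. Proposal Red wins 10–3.
Option III vs Proposal Red: Option III wins 9–4.
Only Plan A has no wins; Plan A is the Condorcet loser.

Plan A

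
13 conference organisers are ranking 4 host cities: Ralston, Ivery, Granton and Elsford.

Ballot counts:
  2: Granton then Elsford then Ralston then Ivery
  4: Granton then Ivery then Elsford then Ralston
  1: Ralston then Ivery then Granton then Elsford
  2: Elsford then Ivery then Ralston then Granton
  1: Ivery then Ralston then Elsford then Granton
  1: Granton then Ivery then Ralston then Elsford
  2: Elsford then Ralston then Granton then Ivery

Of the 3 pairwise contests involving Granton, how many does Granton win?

3

Granton against each rival (13 organisers):
Granton vs Ralston: Granton, 7–6.
Granton vs Ivery: Granton preferred on 2+4+1+2 = 9 ballots; Granton wins 9–4.
Granton vs Elsford: Granton is ranked higher on 2+4+1+1 = 8 ballots, Elsford on 5. Granton wins 8–5.
Granton beats Ralston, Ivery, Elsford — 3 pairwise wins.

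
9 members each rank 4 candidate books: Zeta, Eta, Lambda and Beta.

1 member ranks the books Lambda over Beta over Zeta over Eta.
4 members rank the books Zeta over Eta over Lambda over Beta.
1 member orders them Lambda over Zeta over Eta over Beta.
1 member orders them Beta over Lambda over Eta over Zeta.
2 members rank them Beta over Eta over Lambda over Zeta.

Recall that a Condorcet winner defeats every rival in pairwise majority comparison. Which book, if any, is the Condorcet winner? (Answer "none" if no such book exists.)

Check each pair by majority over 9 ballots:
Zeta vs Eta: Zeta is ranked higher on 1+4+1 = 6 ballots, Eta on 3. Zeta wins 6–3.
Zeta vs Lambda: Zeta preferred on 4 ballots; Lambda wins 5–4.
Zeta vs Beta: Zeta is ranked higher on 4+1 = 5 ballots, Beta on 4. Zeta wins 5–4.
Eta vs Lambda: 6 to 3, Eta.
Eta vs Beta: 5 to 4, Eta.
Lambda vs Beta: Lambda preferred on 1+4+1 = 6 ballots; Lambda wins 6–3.
Each book drops at least one matchup (Zeta loses to Lambda; Eta loses to Zeta; Lambda loses to Eta; Beta loses to Zeta); the cycle Zeta → Eta → Lambda → Zeta rules out a Condorcet winner.

none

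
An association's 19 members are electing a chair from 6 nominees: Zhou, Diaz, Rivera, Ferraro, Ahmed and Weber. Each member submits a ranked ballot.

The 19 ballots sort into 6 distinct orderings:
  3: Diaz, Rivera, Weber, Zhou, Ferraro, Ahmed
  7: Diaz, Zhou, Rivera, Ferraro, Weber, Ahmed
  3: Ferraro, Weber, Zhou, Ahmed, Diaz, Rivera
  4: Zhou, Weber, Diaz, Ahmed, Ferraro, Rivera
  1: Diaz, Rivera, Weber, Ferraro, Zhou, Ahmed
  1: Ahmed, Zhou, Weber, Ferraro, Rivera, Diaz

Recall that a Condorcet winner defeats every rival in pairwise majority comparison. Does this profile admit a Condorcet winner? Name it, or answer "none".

Pairwise majorities:
Zhou vs Diaz: 8 to 11, Diaz.
Zhou vs Rivera: Zhou preferred on 7+3+4+1 = 15 ballots; Zhou wins 15–4.
Zhou vs Ferraro: Zhou is ranked higher on 3+7+4+1 = 15 ballots, Ferraro on 4. Zhou wins 15–4.
Zhou vs Ahmed: Zhou preferred on 3+7+3+4+1 = 18 ballots; Zhou wins 18–1.
Zhou vs Weber: 7+4+1 = 12 for Zhou, 7 for Weber — Zhou by 12–7.
Diaz vs Rivera: Diaz preferred on 3+7+3+4+1 = 18 ballots; Diaz wins 18–1.
Diaz vs Ferraro: 15 to 4, Diaz.
Diaz vs Ahmed: Diaz is ranked higher on 3+7+4+1 = 15 ballots, Ahmed on 4. Diaz wins 15–4.
Diaz vs Weber: Diaz is ranked higher on 3+7+1 = 11 ballots, Weber on 8. Diaz wins 11–8.
Rivera vs Ferraro: Rivera preferred on 3+7+1 = 11 ballots; Rivera wins 11–8.
Rivera vs Ahmed: 3+7+1 = 11 for Rivera, 8 for Ahmed — Rivera by 11–8.
Rivera vs Weber: 3+7+1 = 11 for Rivera, 8 for Weber — Rivera by 11–8.
Ferraro vs Ahmed: Ferraro is ranked higher on 3+7+3+1 = 14 ballots, Ahmed on 5. Ferraro wins 14–5.
Ferraro vs Weber: 10 to 9, Ferraro.
Ahmed vs Weber: 1 to 18, Weber.
Diaz wins every pairwise contest, so Diaz is the Condorcet winner.

Diaz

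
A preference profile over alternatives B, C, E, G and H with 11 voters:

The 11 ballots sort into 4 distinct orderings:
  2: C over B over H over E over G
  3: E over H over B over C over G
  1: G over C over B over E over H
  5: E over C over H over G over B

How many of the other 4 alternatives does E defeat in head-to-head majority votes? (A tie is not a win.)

4

E against each rival (11 voters):
E vs B: 3+5 = 8 for E, 3 for B — E by 8–3.
E vs C: E, 8–3.
E vs G: 2+3+5 = 10 for E, 1 for G — E by 10–1.
E vs H: E preferred on 3+1+5 = 9 ballots; E wins 9–2.
E beats B, C, G, H — 4 pairwise wins.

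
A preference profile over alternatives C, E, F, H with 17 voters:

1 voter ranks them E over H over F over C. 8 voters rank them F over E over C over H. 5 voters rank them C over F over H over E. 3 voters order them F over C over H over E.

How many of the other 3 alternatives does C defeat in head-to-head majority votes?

1

C against each rival (17 voters):
C vs E: E wins 9–8.
C vs F: 5 to 12, F.
C vs H: C wins 16–1.
C beats H; loses to E, F — 1 pairwise win.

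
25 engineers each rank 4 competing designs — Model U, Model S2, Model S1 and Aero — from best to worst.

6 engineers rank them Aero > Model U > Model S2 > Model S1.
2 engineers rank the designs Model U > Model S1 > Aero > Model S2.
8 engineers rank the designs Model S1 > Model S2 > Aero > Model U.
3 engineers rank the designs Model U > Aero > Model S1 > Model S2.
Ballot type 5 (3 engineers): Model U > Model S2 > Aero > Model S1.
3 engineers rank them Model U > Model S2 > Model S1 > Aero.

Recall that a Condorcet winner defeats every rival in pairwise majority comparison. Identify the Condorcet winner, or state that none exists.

none

Check each pair by majority over 25 ballots:
Model U vs Model S2: Model U, 17–8.
Model U vs Model S1: 6+2+3+3+3 = 17 for Model U, 8 for Model S1 — Model U by 17–8.
Model U vs Aero: 11 to 14, Aero.
Model S2–Model S1: Model S1 13–12.
Model S2 vs Aero: Model S2 is ranked higher on 8+3+3 = 14 ballots, Aero on 11. Model S2 wins 14–11.
Model S1 vs Aero: 13 to 12, Model S1.
Each design drops at least one matchup (Model U loses to Aero; Model S2 loses to Model U; Model S1 loses to Model U; Aero loses to Model S2); the cycle Model U → Model S2 → Aero → Model U rules out a Condorcet winner.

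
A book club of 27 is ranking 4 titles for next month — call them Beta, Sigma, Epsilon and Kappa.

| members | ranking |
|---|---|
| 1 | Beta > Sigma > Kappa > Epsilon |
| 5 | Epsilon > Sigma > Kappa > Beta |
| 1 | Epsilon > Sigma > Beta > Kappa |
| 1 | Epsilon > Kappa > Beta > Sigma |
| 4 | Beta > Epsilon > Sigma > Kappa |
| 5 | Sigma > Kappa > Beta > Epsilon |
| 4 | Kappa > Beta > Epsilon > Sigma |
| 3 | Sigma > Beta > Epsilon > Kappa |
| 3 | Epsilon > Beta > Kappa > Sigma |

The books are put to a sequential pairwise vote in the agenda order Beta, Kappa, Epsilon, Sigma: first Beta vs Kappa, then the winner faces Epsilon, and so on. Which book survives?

Round 1: Beta vs Kappa — 12–15, Kappa advances.
Round 2: Kappa vs Epsilon — 10–17, Epsilon advances.
Round 3: Epsilon vs Sigma — 18–9, Epsilon advances.
The agenda winner is Epsilon.

Epsilon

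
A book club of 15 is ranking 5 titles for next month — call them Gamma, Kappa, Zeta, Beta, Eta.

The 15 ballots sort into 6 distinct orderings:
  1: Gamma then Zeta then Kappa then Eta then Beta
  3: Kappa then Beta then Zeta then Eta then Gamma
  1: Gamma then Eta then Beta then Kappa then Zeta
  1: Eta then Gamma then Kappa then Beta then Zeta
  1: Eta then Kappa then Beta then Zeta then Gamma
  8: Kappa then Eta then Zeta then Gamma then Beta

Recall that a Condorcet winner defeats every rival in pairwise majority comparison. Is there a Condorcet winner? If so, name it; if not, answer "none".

Kappa

Pairwise majorities:
Gamma vs Kappa: Kappa wins 12–3.
Gamma vs Zeta: Gamma preferred on 1+1+1 = 3 ballots; Zeta wins 12–3.
Gamma vs Beta: Gamma wins 11–4.
Gamma vs Eta: Eta wins 13–2.
Kappa–Zeta: Kappa 14–1.
Kappa vs Beta: Kappa, 14–1.
Kappa vs Eta: 1+3+8 = 12 for Kappa, 3 for Eta — Kappa by 12–3.
Zeta vs Beta: Zeta is ranked higher on 1+8 = 9 ballots, Beta on 6. Zeta wins 9–6.
Zeta vs Eta: Zeta is ranked higher on 1+3 = 4 ballots, Eta on 11. Eta wins 11–4.
Beta vs Eta: 3 to 12, Eta.
Kappa beats each of Gamma, Zeta, Beta, Eta — Kappa is the Condorcet winner.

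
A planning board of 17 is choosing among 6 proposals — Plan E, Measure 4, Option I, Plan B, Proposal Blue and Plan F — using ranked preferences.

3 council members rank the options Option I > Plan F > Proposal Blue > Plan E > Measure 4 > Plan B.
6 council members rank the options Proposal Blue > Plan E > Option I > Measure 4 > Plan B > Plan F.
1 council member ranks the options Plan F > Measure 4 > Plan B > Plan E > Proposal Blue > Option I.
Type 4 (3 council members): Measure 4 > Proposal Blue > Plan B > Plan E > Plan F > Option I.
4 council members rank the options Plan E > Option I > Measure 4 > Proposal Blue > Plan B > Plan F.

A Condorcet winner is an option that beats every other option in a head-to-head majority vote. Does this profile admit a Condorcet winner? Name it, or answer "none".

Proposal Blue

Head-to-head results (17 council members):
Plan E–Measure 4: Plan E 13–4.
Plan E–Option I: Plan E 14–3.
Plan E vs Plan B: Plan E wins 13–4.
Plan E vs Proposal Blue: Proposal Blue wins 12–5.
Plan E–Plan F: Plan E 13–4.
Measure 4 vs Option I: Option I wins 13–4.
Measure 4–Plan B: Measure 4 17–0.
Measure 4 vs Proposal Blue: Proposal Blue, 9–8.
Measure 4–Plan F: Measure 4 13–4.
Option I–Plan B: Option I 13–4.
Option I vs Proposal Blue: Proposal Blue wins 10–7.
Option I vs Plan F: Option I wins 13–4.
Plan B vs Proposal Blue: Proposal Blue wins 16–1.
Plan B vs Plan F: Plan B wins 13–4.
Proposal Blue vs Plan F: Proposal Blue, 13–4.
Proposal Blue defeats every rival head-to-head and is the Condorcet winner.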